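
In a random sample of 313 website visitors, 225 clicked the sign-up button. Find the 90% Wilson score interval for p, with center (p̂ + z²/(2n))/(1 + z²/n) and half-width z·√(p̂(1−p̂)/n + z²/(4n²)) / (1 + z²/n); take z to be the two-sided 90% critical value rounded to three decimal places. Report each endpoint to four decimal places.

Here p̂ = 225/313 = 0.71885 and z = 1.645 (z² = 2.706025).
Denominator 1 + z²/n = 1 + 2.706025/313 = 1.008645.
Adjusted center: (0.71885 + z²/(2n))/1.008645 = 0.71697.
Radicand: p̂(1−p̂)/n + z²/(4n²) = 0.000645702 + 0.000006905 = 0.000652607.
Half-width = z·√(radicand)/denom = 1.645·0.025546/1.008645 = 0.04166.
So the interval runs from 0.6753 to 0.7586.

(0.6753, 0.7586)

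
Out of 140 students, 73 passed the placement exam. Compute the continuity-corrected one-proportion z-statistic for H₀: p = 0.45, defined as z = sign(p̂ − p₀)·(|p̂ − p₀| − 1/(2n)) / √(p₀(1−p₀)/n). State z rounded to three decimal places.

With x = 73 successes in n = 140, p̂ = 0.52143. p̂ − p₀ = 0.071429.
Continuity correction 1/(2n) = 1/280 = 0.003571.
Corrected numerator: |0.071429| − 0.003571 = 0.067858.
SE₀ = √(0.45·0.55/140) = 0.042046.
z = (+)0.067858/0.042046 = 1.614.

z = 1.614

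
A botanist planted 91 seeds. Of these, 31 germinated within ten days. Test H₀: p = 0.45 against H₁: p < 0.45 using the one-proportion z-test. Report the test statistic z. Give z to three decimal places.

z = -2.097

p̂ = 31/91 = 0.34066.
Under H₀, SE = √(p₀(1−p₀)/n) = √(0.45·0.55/91) = √0.002719780 = 0.052152.
z = (0.34066 − 0.45)/0.052152 = -0.10934/0.052152 = -2.097.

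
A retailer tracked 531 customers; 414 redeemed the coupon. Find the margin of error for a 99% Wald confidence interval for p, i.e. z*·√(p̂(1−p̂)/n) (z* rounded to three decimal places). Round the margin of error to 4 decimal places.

ME = 0.0463

The sample proportion is 414/531 = 0.77966.
SE(p̂) = √(0.77966·0.22034/531) = 0.017987.
z* = 2.576 at the 99% level.
ME = 2.576·0.017987 = 0.0463.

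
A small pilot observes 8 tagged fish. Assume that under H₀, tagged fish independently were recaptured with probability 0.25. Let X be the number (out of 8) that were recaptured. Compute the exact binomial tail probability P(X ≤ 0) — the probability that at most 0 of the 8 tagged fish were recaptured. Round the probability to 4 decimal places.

X ~ Binomial(n=8, p=0.25).
P(X ≤ 0) = C(8,0)·0.25^0·0.75^8.
= 0.100113 = 0.1001.

P = 0.1001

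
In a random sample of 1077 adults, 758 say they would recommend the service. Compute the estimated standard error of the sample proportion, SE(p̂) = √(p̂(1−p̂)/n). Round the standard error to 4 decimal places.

p̂ = 758/1077 = 0.70381.
p̂(1−p̂) = 0.208461.
SE = √(0.208461/1077) = √0.000193557 = 0.0139.

SE = 0.0139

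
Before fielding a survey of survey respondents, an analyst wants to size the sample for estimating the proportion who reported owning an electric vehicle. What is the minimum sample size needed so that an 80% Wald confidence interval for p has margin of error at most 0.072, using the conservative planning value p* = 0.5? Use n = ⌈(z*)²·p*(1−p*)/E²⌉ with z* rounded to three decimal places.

z* = 1.282 at the 80% level.
p*(1−p*) = 0.50·0.50 = 0.2500.
(z*)²·p*(1−p*)/E² = 1.643524·0.2500/0.005184 = 79.259.
Rounding up, n = 80.

n = 80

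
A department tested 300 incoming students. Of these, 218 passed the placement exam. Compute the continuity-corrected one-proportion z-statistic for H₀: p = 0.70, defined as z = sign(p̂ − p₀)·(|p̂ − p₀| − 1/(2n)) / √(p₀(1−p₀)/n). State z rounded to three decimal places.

z = 0.945

p̂ = 218/300 = 0.72667. p̂ − p₀ = 0.026667.
1/(2n) = 0.001667.
Corrected numerator: |0.026667| − 0.001667 = 0.025000.
Under H₀, SE = √(p₀(1−p₀)/n) = √(0.70·0.30/300) = √0.000700000 = 0.026458.
z = (+)0.025000/0.026458 = 0.945.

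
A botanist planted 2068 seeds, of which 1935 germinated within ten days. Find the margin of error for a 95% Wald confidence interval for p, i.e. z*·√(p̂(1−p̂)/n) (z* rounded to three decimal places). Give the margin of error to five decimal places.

With x = 1935 successes in n = 2068, p̂ = 0.93569.
SE = √(p̂(1−p̂)/n) = √(0.060177/2068) = 0.005394.
The 95% critical value is z* = 1.960.
Margin of error = z*·SE = 1.960 × 0.005394 = 0.01057.

ME = 0.01057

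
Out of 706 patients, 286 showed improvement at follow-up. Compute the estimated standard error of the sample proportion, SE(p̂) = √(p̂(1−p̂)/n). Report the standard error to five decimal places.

SE = 0.01848

p̂ = 286/706 = 0.40510.
p̂(1−p̂) = 0.40510·0.59490 = 0.240994.
Dividing by n and taking the root: √0.000341351 = 0.01848.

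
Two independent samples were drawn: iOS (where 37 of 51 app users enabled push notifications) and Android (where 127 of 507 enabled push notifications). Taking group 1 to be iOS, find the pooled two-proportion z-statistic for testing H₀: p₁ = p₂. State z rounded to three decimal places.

Sample proportions: p̂₁ = 37/51 = 0.72549 and p̂₂ = 127/507 = 0.25049.
Pooling: p̂ = 164/558 = 0.29391.
SE = √[p̂(1−p̂)(1/n₁+1/n₂)] = √[0.29391·0.70609·(1/51+1/507)] ≈ 0.066921.
z = (p̂₁ − p̂₂)/SE = (0.72549 − 0.25049)/0.066921 = 0.47500/0.066921 = 7.098.

z = 7.098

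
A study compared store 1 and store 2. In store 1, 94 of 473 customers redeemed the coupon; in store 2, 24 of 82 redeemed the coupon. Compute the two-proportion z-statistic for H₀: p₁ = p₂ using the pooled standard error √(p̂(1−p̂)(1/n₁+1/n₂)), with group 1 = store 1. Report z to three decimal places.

z = -1.920

Sample proportions: p̂₁ = 94/473 = 0.19873 and p̂₂ = 24/82 = 0.29268.
Pooled p̂ = (94+24)/(473+82) = 118/555 = 0.21261.
Pooled SE = √[0.1674085·0.01430929] ≈ 0.048944.
z = (p̂₁ − p̂₂)/SE = (0.19873 − 0.29268)/0.048944 = -0.09395/0.048944 = -1.920.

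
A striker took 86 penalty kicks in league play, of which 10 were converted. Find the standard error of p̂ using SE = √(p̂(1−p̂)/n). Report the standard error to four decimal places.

The sample proportion is 10/86 = 0.11628.
p̂(1−p̂) = 0.11628·0.88372 = 0.102759.
SE = √(0.102759/86) = 0.0346.

SE = 0.0346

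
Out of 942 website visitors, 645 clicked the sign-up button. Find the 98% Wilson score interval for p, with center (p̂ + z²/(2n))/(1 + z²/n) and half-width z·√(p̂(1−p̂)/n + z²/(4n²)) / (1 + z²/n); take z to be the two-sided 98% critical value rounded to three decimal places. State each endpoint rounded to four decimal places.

Here p̂ = 645/942 = 0.68471 and z = 2.326 (z² = 5.410276).
1 + z²/n = 1.005743.
Adjusted center: (0.68471 + z²/(2n))/1.005743 = 0.68366.
Radicand: p̂(1−p̂)/n + z²/(4n²) = 0.000229173 + 0.000001524 = 0.000230697.
Half-width = z·√(radicand)/denom = 2.326·0.015189/1.005743 = 0.03513.
CI: 0.68366 ± 0.03513 = (0.6485, 0.7188).

(0.6485, 0.7188)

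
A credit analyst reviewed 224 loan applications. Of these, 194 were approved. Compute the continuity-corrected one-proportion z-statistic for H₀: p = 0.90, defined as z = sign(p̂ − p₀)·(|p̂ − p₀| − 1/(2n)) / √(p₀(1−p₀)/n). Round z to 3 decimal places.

z = -1.581

The sample proportion is 194/224 = 0.86607. p̂ − p₀ = -0.033929.
1/(2n) = 0.002232.
Corrected numerator: |-0.033929| − 0.002232 = 0.031697.
SE₀ = √(0.90·0.10/224) = 0.020045.
z = −0.031697/0.020045 = -1.581.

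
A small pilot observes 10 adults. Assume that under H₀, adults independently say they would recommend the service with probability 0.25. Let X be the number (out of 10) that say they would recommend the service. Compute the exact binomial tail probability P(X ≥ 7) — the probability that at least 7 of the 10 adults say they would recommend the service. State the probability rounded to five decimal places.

P = 0.00351

X ~ Binomial(n=10, p=0.25).
P(X ≥ 7) = C(10,7)·0.25^7·0.75^3 + C(10,8)·0.25^8·0.75^2 + C(10,9)·0.25^9·0.75^1 + C(10,10)·0.25^10·0.75^0.
= 0.003090 + 0.000386 + 0.000029 + 0.000001 = 0.00351.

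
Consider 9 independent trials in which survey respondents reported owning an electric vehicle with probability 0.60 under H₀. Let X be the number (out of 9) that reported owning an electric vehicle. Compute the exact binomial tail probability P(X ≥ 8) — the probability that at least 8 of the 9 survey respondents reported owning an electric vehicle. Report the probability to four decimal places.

P = 0.0705

X ~ Binomial(n=9, p=0.60).
P(X ≥ 8) = C(9,8)·0.60^8·0.40^1 + C(9,9)·0.60^9·0.40^0.
= 0.060466 + 0.010078 = 0.0705.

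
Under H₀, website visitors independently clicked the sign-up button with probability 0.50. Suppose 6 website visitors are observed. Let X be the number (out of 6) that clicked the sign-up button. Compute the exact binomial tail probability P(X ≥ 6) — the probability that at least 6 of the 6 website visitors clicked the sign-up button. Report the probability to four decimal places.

X ~ Binomial(n=6, p=0.50).
P(X ≥ 6) = C(6,6)·0.50^6·0.50^0.
= 0.015625 = 0.0156.

P = 0.0156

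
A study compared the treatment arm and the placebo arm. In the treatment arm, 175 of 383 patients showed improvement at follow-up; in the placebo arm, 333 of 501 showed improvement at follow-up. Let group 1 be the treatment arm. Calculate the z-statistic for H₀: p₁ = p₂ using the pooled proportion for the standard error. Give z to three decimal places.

z = -6.191

p̂₁ = 175/383 = 0.45692, p̂₂ = 333/501 = 0.66467.
Pooled p̂ = (175+333)/(383+501) = 508/884 = 0.57466.
Pooled SE = √[0.2444258·0.00460697] ≈ 0.033557.
z = -0.20775/0.033557 = -6.191.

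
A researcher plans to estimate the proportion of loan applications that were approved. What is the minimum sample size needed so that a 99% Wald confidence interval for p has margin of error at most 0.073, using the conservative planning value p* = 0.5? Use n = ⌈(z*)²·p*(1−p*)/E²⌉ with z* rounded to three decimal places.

The 99% critical value is z* = 2.576.
p*(1−p*) = 0.50·0.50 = 0.2500.
(z*)²·p*(1−p*)/E² = 6.635776·0.2500/0.005329 = 311.305.
Rounding up, n = 312.

n = 312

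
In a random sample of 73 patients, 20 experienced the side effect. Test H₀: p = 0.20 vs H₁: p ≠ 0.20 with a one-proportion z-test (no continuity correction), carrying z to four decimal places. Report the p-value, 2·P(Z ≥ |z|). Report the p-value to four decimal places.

Sample proportion p̂ = 20/73 = 0.27397.
Under H₀, SE = √(p₀(1−p₀)/n) = √(0.20·0.80/73) = √0.002191781 = 0.046816.
z = (p̂ − p₀)/SE = (20/73 − 0.20)/0.046816 ≈ 1.5801.
From the standard normal, 2·P(Z ≥ |z|) = 0.1141.

p-value = 0.1141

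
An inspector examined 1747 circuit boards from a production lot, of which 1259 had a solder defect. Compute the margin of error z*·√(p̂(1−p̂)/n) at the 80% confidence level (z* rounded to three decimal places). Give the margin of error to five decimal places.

Sample proportion p̂ = 1259/1747 = 0.72066.
Standard error of p̂: √(0.201307/1747) = √0.000115230 = 0.010735.
The 80% critical value is z* = 1.282.
Margin of error = z*·SE = 1.282 × 0.010735 = 0.01376.

ME = 0.01376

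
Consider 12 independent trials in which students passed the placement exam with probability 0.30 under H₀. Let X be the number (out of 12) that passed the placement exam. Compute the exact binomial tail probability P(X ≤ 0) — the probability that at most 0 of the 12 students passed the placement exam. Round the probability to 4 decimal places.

P = 0.0138

X ~ Binomial(n=12, p=0.30).
P(X ≤ 0) = C(12,0)·0.30^0·0.70^12.
= 0.013841 = 0.0138.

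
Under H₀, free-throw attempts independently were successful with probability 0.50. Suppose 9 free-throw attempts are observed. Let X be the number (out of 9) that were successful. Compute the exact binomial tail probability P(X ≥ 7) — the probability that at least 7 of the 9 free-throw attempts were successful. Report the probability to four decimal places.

X ~ Binomial(n=9, p=0.50).
P(X ≥ 7) = C(9,7)·0.50^7·0.50^2 + C(9,8)·0.50^8·0.50^1 + C(9,9)·0.50^9·0.50^0.
= 0.070312 + 0.017578 + 0.001953 = 0.0898.

P = 0.0898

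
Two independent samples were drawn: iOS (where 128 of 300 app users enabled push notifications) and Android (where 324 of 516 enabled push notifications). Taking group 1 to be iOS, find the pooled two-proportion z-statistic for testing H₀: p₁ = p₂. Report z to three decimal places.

Sample proportions: p̂₁ = 128/300 = 0.42667 and p̂₂ = 324/516 = 0.62791.
Pooled p̂ = (128+324)/(300+516) = 452/816 = 0.55392.
SE = √[p̂(1−p̂)(1/n₁+1/n₂)] = √[0.55392·0.44608·(1/300+1/516)] ≈ 0.036090.
z = (p̂₁ − p̂₂)/SE = (0.42667 − 0.62791)/0.036090 = -0.20124/0.036090 = -5.576.

z = -5.576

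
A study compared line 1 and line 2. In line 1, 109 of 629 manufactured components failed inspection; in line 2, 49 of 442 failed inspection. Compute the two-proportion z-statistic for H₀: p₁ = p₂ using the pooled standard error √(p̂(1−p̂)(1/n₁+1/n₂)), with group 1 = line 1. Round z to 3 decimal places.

p̂₁ = 109/629 = 0.17329, p̂₂ = 49/442 = 0.11086.
Pooling: p̂ = 158/1071 = 0.14753.
Pooled SE = √[0.1257619·0.00385227] ≈ 0.022011.
z = 0.06243/0.022011 = 2.836.

z = 2.836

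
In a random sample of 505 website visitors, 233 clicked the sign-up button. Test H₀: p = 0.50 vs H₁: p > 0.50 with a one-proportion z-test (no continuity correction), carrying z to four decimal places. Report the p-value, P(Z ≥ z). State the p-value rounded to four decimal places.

p-value = 0.9587

With x = 233 successes in n = 505, p̂ = 0.46139.
Under H₀, SE = √(p₀(1−p₀)/n) = √(0.50·0.50/505) = √0.000495050 = 0.022250.
Test statistic (full precision, shown to 4 dp): z = (233/505 − 0.50)/SE₀ ≈ -1.7355.
p-value = P(Z ≥ z) with z = -1.7355 → 0.9587.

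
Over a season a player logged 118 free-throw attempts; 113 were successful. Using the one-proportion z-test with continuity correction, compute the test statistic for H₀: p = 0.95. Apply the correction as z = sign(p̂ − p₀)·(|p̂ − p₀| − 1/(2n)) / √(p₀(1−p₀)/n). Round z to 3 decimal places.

Sample proportion p̂ = 113/118 = 0.95763. p̂ − p₀ = 0.007627.
1/(2n) = 0.004237.
Corrected numerator: |0.007627| − 0.004237 = 0.003390.
Under H₀, SE = √(p₀(1−p₀)/n) = √(0.95·0.05/118) = √0.000402542 = 0.020063.
z = +0.003390/0.020063 = 0.169.

z = 0.169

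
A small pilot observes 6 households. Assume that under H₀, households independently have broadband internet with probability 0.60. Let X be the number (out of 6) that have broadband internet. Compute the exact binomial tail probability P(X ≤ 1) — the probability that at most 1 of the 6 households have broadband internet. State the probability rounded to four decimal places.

X is binomial with n = 6 and p = 0.60.
P(X ≤ 1) = C(6,0)·0.60^0·0.40^6 + C(6,1)·0.60^1·0.40^5.
= 0.004096 + 0.036864 = 0.0410.

P = 0.0410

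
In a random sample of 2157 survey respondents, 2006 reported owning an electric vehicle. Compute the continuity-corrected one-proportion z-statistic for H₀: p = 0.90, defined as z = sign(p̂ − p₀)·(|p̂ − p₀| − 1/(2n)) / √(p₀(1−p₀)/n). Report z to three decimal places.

z = 4.608

Sample proportion p̂ = 2006/2157 = 0.93000. p̂ − p₀ = 0.029995.
1/(2n) = 0.000232.
Corrected numerator: |0.029995| − 0.000232 = 0.029763.
Under H₀, SE = √(p₀(1−p₀)/n) = √(0.90·0.10/2157) = √0.000041725 = 0.006459.
z = (+)0.029763/0.006459 = 4.608.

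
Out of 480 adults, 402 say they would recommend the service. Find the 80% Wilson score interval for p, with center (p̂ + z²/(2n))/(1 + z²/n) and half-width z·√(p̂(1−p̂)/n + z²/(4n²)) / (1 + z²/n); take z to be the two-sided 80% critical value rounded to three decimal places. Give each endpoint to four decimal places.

(0.8148, 0.8579)

Here p̂ = 402/480 = 0.83750 and z = 1.282 (z² = 1.643524).
1 + z²/n = 1.003424.
Adjusted center: (0.83750 + z²/(2n))/1.003424 = 0.83635.
Radicand: p̂(1−p̂)/n + z²/(4n²) = 0.000283529 + 0.000001783 = 0.000285312.
Half-width = z·√(radicand)/denom = 1.282·0.016891/1.003424 = 0.02158.
So the interval runs from 0.8148 to 0.8579.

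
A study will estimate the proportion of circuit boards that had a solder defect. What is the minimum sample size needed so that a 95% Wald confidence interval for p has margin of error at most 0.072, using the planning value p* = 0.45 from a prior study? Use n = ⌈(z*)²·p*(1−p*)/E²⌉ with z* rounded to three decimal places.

For 95% confidence, z* = 1.960.
p*(1−p*) = 0.45·0.55 = 0.2475.
(z*)²·p*(1−p*)/E² = 3.841600·0.2475/0.005184 = 183.410.
⌈183.410⌉ = 184.

n = 184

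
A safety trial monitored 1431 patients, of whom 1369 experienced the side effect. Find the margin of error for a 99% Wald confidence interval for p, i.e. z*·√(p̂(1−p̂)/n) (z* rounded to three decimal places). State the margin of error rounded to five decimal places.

The sample proportion is 1369/1431 = 0.95667.
SE(p̂) = √(0.95667·0.04333/1431) = 0.005382.
The 99% critical value is z* = 2.576.
Margin of error = z*·SE = 2.576 × 0.005382 = 0.01386.

ME = 0.01386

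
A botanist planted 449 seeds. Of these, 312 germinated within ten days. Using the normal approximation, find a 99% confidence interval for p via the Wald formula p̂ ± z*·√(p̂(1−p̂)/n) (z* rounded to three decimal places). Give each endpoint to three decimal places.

p̂ = 312/449 = 0.69488.
Standard error of p̂: √(0.212023/449) = √0.000472211 = 0.021730.
The 99% critical value is z* = 2.576.
Margin = 2.576·0.021730 = 0.05598.
So the interval runs from 0.639 to 0.751.

(0.639, 0.751)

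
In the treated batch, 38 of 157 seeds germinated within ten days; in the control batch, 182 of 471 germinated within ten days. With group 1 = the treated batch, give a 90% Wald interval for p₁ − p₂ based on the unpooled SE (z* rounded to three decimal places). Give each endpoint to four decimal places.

p̂₁ = 0.24204, p̂₂ = 0.38641, so the observed difference is -0.14437.
Unpooled SE = √(p̂₁(1−p̂₁)/n₁ + p̂₂(1−p̂₂)/n₂) = √(0.001168508 + 0.000503392) = 0.040889.
For 90% confidence, z* = 1.645. Margin of error = 0.06726.
Interval: -0.14437 ± 0.06726 → (-0.2116, -0.0771).

(-0.2116, -0.0771)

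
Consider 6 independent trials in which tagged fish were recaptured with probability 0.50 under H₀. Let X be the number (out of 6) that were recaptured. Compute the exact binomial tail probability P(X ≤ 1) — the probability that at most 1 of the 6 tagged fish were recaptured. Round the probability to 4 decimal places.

X ~ Binomial(n=6, p=0.50).
P(X ≤ 1) = C(6,0)·0.50^0·0.50^6 + C(6,1)·0.50^1·0.50^5.
= 0.015625 + 0.093750 = 0.1094.

P = 0.1094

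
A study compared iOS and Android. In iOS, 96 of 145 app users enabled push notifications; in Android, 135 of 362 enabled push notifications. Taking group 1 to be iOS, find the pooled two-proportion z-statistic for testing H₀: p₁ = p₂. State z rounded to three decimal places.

z = 5.907

p̂₁ = 96/145 = 0.66207, p̂₂ = 135/362 = 0.37293.
Pooling: p̂ = 231/507 = 0.45562.
Pooled SE = √[0.2480305·0.00965898] ≈ 0.048946.
z = 0.28914/0.048946 = 5.907.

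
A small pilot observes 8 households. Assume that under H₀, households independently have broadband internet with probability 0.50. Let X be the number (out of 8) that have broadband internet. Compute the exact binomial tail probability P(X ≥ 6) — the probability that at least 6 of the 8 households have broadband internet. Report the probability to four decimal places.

P = 0.1445

X is binomial with n = 8 and p = 0.50.
P(X ≥ 6) = C(8,6)·0.50^6·0.50^2 + C(8,7)·0.50^7·0.50^1 + C(8,8)·0.50^8·0.50^0.
= 0.109375 + 0.031250 + 0.003906 = 0.1445.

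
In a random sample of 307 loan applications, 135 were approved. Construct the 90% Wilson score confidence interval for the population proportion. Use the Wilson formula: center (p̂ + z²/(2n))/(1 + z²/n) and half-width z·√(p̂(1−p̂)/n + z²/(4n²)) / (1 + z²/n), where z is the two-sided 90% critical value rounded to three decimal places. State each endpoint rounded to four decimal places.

p̂ = 135/307 = 0.43974; z = 1.645, so z² = 2.706025.
1 + z²/n = 1.008814.
Adjusted center: (0.43974 + z²/(2n))/1.008814 = 0.44027.
Radicand: p̂(1−p̂)/n + z²/(4n²) = 0.000802504 + 0.000007178 = 0.000809682.
Half-width = z·√(radicand)/denom = 1.645·0.028455/1.008814 = 0.04640.
So the interval runs from 0.3939 to 0.4867.

(0.3939, 0.4867)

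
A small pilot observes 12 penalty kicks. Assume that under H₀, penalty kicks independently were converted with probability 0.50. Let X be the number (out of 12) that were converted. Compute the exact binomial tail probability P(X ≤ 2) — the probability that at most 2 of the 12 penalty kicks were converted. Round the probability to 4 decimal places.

X ~ Binomial(n=12, p=0.50).
P(X ≤ 2) = C(12,0)·0.50^0·0.50^12 + C(12,1)·0.50^1·0.50^11 + C(12,2)·0.50^2·0.50^10.
= 0.000244 + 0.002930 + 0.016113 = 0.0193.

P = 0.0193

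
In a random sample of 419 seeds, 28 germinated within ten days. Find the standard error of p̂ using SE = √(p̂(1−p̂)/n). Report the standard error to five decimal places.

SE = 0.01220

The sample proportion is 28/419 = 0.06683.
p̂(1−p̂) = 0.062364.
Dividing by n and taking the root: √0.000148840 = 0.01220.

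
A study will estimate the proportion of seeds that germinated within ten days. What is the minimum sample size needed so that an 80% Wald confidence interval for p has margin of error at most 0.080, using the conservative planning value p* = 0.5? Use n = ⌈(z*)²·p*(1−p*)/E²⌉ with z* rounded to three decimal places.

n = 65

For 80% confidence, z* = 1.282.
p*(1−p*) = 0.2500.
(z*)²·p*(1−p*)/E² = 1.643524·0.2500/0.006400 = 64.200.
⌈64.200⌉ = 65.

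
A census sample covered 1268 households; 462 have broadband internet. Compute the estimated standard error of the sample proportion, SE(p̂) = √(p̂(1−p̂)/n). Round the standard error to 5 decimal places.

The sample proportion is 462/1268 = 0.36435.
p̂(1−p̂) = 0.231599.
SE = √(0.231599/1268) = √0.000182649 = 0.01351.

SE = 0.01351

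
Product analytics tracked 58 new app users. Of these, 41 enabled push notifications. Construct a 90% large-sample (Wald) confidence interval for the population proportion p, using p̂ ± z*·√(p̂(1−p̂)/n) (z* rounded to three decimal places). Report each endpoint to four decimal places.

(0.6086, 0.8052)

p̂ = 41/58 = 0.70690.
SE(p̂) = √(0.70690·0.29310/58) = 0.059769.
For 90% confidence, z* = 1.645.
Margin = 1.645·0.059769 = 0.09832.
So the interval runs from 0.6086 to 0.8052.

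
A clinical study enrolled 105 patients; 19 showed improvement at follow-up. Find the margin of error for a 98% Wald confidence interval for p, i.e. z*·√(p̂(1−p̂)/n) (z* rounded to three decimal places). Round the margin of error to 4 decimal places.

With x = 19 successes in n = 105, p̂ = 0.18095.
SE = √(p̂(1−p̂)/n) = √(0.148209/105) = 0.037570.
The 98% critical value is z* = 2.326.
Margin of error = z*·SE = 2.326 × 0.037570 = 0.0874.

ME = 0.0874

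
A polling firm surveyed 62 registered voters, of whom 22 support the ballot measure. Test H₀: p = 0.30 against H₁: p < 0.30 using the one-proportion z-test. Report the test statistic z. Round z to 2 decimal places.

z = 0.94

With x = 22 successes in n = 62, p̂ = 0.35484.
SE₀ = √(0.30·0.70/62) = 0.058199.
z = (0.35484 − 0.30)/0.058199 = 0.05484/0.058199 = 0.94.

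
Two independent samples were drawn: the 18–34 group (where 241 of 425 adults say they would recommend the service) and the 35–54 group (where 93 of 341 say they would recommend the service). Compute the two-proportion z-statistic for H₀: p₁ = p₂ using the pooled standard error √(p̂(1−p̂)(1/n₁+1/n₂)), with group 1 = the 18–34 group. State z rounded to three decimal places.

p̂₁ = 241/425 = 0.56706, p̂₂ = 93/341 = 0.27273.
Pooling: p̂ = 334/766 = 0.43603.
SE = √[p̂(1−p̂)(1/n₁+1/n₂)] = √[0.43603·0.56397·(1/425+1/341)] ≈ 0.036052.
z = (p̂₁ − p̂₂)/SE = (0.56706 − 0.27273)/0.036052 = 0.29433/0.036052 = 8.164.

z = 8.164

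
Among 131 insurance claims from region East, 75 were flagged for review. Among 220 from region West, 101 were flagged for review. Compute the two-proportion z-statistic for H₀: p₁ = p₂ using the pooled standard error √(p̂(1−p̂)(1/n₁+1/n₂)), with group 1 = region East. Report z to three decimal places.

p̂₁ = 75/131 = 0.57252, p̂₂ = 101/220 = 0.45909.
Pooled p̂ = (75+101)/(131+220) = 176/351 = 0.50142.
Pooled SE = √[0.2499980·0.01217904] ≈ 0.055179.
z = (p̂₁ − p̂₂)/SE = (0.57252 − 0.45909)/0.055179 = 0.11343/0.055179 = 2.056.

z = 2.056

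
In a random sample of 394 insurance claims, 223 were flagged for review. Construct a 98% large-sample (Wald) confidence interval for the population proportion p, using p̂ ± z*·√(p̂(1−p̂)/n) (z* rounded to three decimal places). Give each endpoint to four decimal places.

The sample proportion is 223/394 = 0.56599.
Standard error of p̂: √(0.245645/394) = √0.000623465 = 0.024969.
The 98% critical value is z* = 2.326.
Margin = 2.326·0.024969 = 0.05808.
CI: 0.56599 ± 0.05808 = (0.5079, 0.6241).

(0.5079, 0.6241)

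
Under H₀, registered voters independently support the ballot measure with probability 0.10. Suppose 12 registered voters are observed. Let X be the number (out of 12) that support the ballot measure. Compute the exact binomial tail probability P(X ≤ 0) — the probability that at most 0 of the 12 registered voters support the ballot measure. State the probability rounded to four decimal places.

P = 0.2824

X ~ Binomial(n=12, p=0.10).
P(X ≤ 0) = C(12,0)·0.10^0·0.90^12.
= 0.282430 = 0.2824.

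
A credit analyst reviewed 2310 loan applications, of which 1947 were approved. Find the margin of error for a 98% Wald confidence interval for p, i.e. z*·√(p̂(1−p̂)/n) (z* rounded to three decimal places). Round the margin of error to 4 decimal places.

p̂ = 1947/2310 = 0.84286.
Standard error of p̂: √(0.132449/2310) = √0.000057337 = 0.007572.
z* = 2.326 at the 98% level.
Margin of error = z*·SE = 2.326 × 0.007572 = 0.0176.

ME = 0.0176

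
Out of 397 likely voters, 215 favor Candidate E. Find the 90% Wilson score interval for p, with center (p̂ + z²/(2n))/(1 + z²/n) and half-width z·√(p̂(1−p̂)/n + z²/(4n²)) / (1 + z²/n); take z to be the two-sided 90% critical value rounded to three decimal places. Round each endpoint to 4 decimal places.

Here p̂ = 215/397 = 0.54156 and z = 1.645 (z² = 2.706025).
1 + z²/n = 1.006816.
Center = (0.54156 + 0.003408)/1.006816 = 0.54128.
Radicand: p̂(1−p̂)/n + z²/(4n²) = 0.000625372 + 0.000004292 = 0.000629664.
Half-width = z·√(radicand)/denom = 1.645·0.025093/1.006816 = 0.04100.
CI: 0.54128 ± 0.04100 = (0.5003, 0.5823).

(0.5003, 0.5823)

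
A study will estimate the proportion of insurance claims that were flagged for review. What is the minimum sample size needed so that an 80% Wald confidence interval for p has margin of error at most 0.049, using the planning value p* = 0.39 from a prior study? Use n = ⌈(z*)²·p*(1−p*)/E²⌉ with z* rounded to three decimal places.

n = 163

z* = 1.282 at the 80% level.
p*(1−p*) = 0.2379.
Required n before rounding: 1.643524 × 0.2379 / 0.049² = 162.846.
⌈162.846⌉ = 163.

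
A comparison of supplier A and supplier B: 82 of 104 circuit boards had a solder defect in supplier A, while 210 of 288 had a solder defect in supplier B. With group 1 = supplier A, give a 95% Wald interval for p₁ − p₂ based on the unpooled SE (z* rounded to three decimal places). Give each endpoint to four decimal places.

(-0.0345, 0.1531)

p̂₁ = 0.78846, p̂₂ = 0.72917, so the observed difference is 0.05929.
Unpooled SE = √(p̂₁(1−p̂₁)/n₁ + p̂₂(1−p̂₂)/n₂) = √(0.001603749 + 0.000685704) = 0.047848.
For 95% confidence, z* = 1.960. Margin = 1.960·0.047848 = 0.09378.
So the interval runs from -0.0345 to 0.1531.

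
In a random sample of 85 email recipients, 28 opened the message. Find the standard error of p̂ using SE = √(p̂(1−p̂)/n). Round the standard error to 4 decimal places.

SE = 0.0510

Sample proportion p̂ = 28/85 = 0.32941.
p̂(1−p̂) = 0.32941·0.67059 = 0.220899.
Dividing by n and taking the root: √0.002598812 = 0.0510.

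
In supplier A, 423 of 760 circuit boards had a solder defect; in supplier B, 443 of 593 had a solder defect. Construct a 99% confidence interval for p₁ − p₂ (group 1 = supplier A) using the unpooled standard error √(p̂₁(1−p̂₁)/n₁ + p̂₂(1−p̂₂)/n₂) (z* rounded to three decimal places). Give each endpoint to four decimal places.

p̂₁ = 0.55658, p̂₂ = 0.74705, so the observed difference is -0.19047.
Unpooled SE = √(p̂₁(1−p̂₁)/n₁ + p̂₂(1−p̂₂)/n₂) = √(0.000324735 + 0.000318662) = 0.025365.
For 99% confidence, z* = 2.576. Margin of error = 0.06534.
Interval: -0.19047 ± 0.06534 → (-0.2558, -0.1251).

(-0.2558, -0.1251)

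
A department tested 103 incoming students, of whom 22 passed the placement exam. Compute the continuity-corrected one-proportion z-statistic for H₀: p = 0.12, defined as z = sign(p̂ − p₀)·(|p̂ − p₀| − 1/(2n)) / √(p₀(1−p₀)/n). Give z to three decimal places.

z = 2.771

With x = 22 successes in n = 103, p̂ = 0.21359. p̂ − p₀ = 0.093592.
1/(2n) = 0.004854.
Corrected numerator: |0.093592| − 0.004854 = 0.088738.
Null standard error: √(0.12·0.88/103) = √0.001025243 = 0.032019.
z = +0.088738/0.032019 = 2.771.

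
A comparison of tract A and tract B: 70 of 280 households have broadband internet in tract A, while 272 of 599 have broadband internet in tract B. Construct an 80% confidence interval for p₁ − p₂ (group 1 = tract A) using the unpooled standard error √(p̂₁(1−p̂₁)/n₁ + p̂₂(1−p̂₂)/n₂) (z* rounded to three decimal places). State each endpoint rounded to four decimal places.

(-0.2463, -0.1619)

p̂₁ = 70/280 = 0.25000, p̂₂ = 272/599 = 0.45409; p̂₁ − p̂₂ = -0.20409.
SE = √(0.000669643 + 0.000413844) = √0.001083487 = 0.032916.
The 80% critical value is z* = 1.282. Margin of error = 0.04220.
So the interval runs from -0.2463 to -0.1619.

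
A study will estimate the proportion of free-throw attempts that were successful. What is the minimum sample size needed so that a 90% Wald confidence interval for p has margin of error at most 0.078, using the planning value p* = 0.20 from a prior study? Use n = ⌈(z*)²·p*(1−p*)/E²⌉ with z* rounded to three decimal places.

The 90% critical value is z* = 1.645.
p*(1−p*) = 0.20·0.80 = 0.1600.
(z*)²·p*(1−p*)/E² = 2.706025·0.1600/0.006084 = 71.164.
⌈71.164⌉ = 72.

n = 72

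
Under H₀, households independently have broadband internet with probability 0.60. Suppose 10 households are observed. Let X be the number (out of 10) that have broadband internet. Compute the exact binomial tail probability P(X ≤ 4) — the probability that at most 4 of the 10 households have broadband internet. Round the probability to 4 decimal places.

P = 0.1662

X is binomial with n = 10 and p = 0.60.
P(X ≤ 4) = Σ_{j=0}^{4} C(10,j)·0.60^j·0.40^{10−j}.
= 0.000105 + 0.001573 + 0.010617 + 0.042467 + 0.111477 = 0.1662.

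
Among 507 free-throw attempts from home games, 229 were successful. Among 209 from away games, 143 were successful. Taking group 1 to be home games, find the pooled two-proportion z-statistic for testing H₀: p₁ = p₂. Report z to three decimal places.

z = -5.662

Sample proportions: p̂₁ = 229/507 = 0.45168 and p̂₂ = 143/209 = 0.68421.
Pooled p̂ = (229+143)/(507+209) = 372/716 = 0.51955.
Pooled SE = √[0.2496177·0.00675708] ≈ 0.041069.
z = (p̂₁ − p̂₂)/SE = (0.45168 − 0.68421)/0.041069 = -0.23253/0.041069 = -5.662.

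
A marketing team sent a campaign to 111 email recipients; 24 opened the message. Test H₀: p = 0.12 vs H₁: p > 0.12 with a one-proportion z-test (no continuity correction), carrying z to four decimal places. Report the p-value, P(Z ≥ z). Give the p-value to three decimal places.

p̂ = 24/111 = 0.21622.
Under H₀, SE = √(p₀(1−p₀)/n) = √(0.12·0.88/111) = √0.000951351 = 0.030844.
Test statistic (full precision, shown to 4 dp): z = (24/111 − 0.12)/SE₀ ≈ 3.1194.
p-value = P(Z ≥ z) with z = 3.1194 → 0.001.

p-value = 0.001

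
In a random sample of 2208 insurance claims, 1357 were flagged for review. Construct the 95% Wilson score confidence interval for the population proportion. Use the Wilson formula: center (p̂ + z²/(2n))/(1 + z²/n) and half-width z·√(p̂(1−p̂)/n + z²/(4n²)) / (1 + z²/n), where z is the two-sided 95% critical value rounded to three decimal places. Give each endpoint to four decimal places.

p̂ = 1357/2208 = 0.61458; z = 1.960, so z² = 3.841600.
1 + z²/n = 1.001740.
Center = (0.61458 + 0.000870)/1.001740 = 0.61438.
Radicand: p̂(1−p̂)/n + z²/(4n²) = 0.000107278 + 0.000000197 = 0.000107475.
Half-width = z·√(radicand)/denom = 1.960·0.010367/1.001740 = 0.02028.
Interval: 0.61438 ± 0.02028 → (0.5941, 0.6347).

(0.5941, 0.6347)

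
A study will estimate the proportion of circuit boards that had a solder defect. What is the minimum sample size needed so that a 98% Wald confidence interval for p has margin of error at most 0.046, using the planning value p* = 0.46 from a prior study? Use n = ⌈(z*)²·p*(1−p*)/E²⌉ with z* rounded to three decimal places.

For 98% confidence, z* = 2.326.
p*(1−p*) = 0.2484.
(z*)²·p*(1−p*)/E² = 5.410276·0.2484/0.002116 = 635.119.
⌈635.119⌉ = 636.

n = 636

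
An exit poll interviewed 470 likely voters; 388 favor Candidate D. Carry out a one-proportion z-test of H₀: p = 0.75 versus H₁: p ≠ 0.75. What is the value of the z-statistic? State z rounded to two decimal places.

The sample proportion is 388/470 = 0.82553.
Null standard error: √(0.75·0.25/470) = √0.000398936 = 0.019973.
Test statistic: z = 0.07553/0.019973 = 3.78.

z = 3.78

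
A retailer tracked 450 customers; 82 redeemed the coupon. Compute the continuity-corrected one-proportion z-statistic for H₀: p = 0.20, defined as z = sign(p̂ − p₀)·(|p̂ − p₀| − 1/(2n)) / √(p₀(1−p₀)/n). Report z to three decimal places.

The sample proportion is 82/450 = 0.18222. p̂ − p₀ = -0.017778.
Continuity correction 1/(2n) = 1/900 = 0.001111.
Corrected numerator: |-0.017778| − 0.001111 = 0.016667.
SE₀ = √(0.20·0.80/450) = 0.018856.
z = −0.016667/0.018856 = -0.884.

z = -0.884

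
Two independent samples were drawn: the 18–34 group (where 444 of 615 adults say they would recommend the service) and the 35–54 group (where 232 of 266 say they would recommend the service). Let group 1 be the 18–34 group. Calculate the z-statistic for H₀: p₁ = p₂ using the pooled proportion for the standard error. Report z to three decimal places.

Sample proportions: p̂₁ = 444/615 = 0.72195 and p̂₂ = 232/266 = 0.87218.
Pooling: p̂ = 676/881 = 0.76731.
SE = √[p̂(1−p̂)(1/n₁+1/n₂)] = √[0.76731·0.23269·(1/615+1/266)] ≈ 0.031009.
z = (p̂₁ − p̂₂)/SE = (0.72195 − 0.87218)/0.031009 = -0.15023/0.031009 = -4.845.

z = -4.845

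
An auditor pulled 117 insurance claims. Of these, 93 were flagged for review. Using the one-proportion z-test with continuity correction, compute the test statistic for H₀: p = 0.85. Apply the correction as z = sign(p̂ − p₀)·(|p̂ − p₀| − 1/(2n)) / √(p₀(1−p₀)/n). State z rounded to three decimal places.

The sample proportion is 93/117 = 0.79487. p̂ − p₀ = -0.055128.
Continuity correction 1/(2n) = 1/234 = 0.004274.
Corrected numerator: |-0.055128| − 0.004274 = 0.050854.
Under H₀, SE = √(p₀(1−p₀)/n) = √(0.85·0.15/117) = √0.001089744 = 0.033011.
z = (−)0.050854/0.033011 = -1.541.

z = -1.541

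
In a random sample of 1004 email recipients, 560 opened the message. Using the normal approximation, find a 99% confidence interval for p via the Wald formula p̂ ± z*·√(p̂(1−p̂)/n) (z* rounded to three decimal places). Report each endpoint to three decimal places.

With x = 560 successes in n = 1004, p̂ = 0.55777.
SE(p̂) = √(0.55777·0.44223/1004) = 0.015674.
For 99% confidence, z* = 2.576.
Margin = 2.576·0.015674 = 0.04038.
Interval: 0.55777 ± 0.04038 → (0.517, 0.598).

(0.517, 0.598)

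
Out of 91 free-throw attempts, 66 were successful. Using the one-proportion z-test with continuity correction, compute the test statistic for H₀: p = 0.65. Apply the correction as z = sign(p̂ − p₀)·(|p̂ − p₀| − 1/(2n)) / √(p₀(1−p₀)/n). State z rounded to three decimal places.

The sample proportion is 66/91 = 0.72527. p̂ − p₀ = 0.075275.
Continuity correction 1/(2n) = 1/182 = 0.005495.
Corrected numerator: |0.075275| − 0.005495 = 0.069780.
SE₀ = √(0.65·0.35/91) = 0.050000.
z = (+)0.069780/0.050000 = 1.396.

z = 1.396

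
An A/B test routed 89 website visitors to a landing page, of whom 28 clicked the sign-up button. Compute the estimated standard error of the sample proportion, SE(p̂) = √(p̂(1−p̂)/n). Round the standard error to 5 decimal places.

SE = 0.04922

With x = 28 successes in n = 89, p̂ = 0.31461.
p̂(1−p̂) = 0.215631.
SE = √(0.215631/89) = √0.002422820 = 0.04922.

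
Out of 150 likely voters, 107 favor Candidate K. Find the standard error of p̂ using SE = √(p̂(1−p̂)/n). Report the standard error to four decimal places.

SE = 0.0369

p̂ = 107/150 = 0.71333.
p̂(1−p̂) = 0.204490.
Dividing by n and taking the root: √0.001363267 = 0.0369.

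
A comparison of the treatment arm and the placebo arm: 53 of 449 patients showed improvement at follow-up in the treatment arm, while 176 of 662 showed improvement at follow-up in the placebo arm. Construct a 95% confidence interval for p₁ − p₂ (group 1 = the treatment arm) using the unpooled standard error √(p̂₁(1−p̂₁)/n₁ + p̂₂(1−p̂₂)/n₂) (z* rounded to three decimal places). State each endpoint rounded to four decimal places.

(-0.1928, -0.1028)

p̂₁ = 0.11804, p̂₂ = 0.26586, so the observed difference is -0.14782.
Unpooled SE = √(p̂₁(1−p̂₁)/n₁ + p̂₂(1−p̂₂)/n₂) = √(0.000231863 + 0.000294832) = 0.022950.
The 95% critical value is z* = 1.960. Margin of error = 0.04498.
CI: -0.14782 ± 0.04498 = (-0.1928, -0.1028).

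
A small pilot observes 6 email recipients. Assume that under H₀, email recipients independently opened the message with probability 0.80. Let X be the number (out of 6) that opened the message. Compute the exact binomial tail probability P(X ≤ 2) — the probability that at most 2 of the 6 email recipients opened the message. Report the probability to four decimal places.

P = 0.0170

X ~ Binomial(n=6, p=0.80).
P(X ≤ 2) = C(6,0)·0.80^0·0.20^6 + C(6,1)·0.80^1·0.20^5 + C(6,2)·0.80^2·0.20^4.
= 0.000064 + 0.001536 + 0.015360 = 0.0170.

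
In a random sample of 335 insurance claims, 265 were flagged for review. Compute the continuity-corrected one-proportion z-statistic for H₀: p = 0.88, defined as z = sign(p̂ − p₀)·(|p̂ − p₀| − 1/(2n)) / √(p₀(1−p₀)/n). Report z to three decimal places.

The sample proportion is 265/335 = 0.79104. p̂ − p₀ = -0.088955.
1/(2n) = 0.001493.
Corrected numerator: |-0.088955| − 0.001493 = 0.087462.
Null standard error: √(0.88·0.12/335) = √0.000315224 = 0.017755.
z = (−)0.087462/0.017755 = -4.926.

z = -4.926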